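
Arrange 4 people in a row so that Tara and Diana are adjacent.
Treat as block: (4-1)! × 2! = 6 × 2 = 12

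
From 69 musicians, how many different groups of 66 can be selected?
C(69,66) = 69!/(66!×3!) = 52394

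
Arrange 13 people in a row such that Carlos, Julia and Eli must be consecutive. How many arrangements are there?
Treat the 3 as one block: (13-3+1)! × 3! = 39916800 × 6 = 239500800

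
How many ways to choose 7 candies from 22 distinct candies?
C(22,7) = 22!/(7!×15!) = 170544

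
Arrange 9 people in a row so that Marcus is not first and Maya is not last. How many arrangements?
By inclusion-exclusion: 9! - 2×(9-1)! + (9-2)! = 362880 - 80640 + 5040 = 287280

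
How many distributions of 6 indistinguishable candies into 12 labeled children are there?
C(6+12-1, 12-1) = C(17, 11) = 12376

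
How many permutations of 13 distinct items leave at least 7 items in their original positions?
Exactly j fixed points: C(13,j)·!(13-j); sum over j ≥ 7 (derangement numbers via !m = (m-1)·(!(m-1) + !(m-2)): !0..!6 = 1, 0, 1, 2, 9, 44, 265). Σ_{j=7}^{13} C(13,j)·!(13-j) = C(13,7)·!6 + C(13,8)·!5 + C(13,9)·!4 + C(13,10)·!3 + C(13,11)·!2 + C(13,12)·!1 + C(13,13)·!0 = 1716·265 + 1287·44 + 715·9 + 286·2 + 78·1 + 13·0 + 1·1 = 518454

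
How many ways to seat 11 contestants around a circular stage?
Circular: fix one position, arrange the rest. (11-1)! = 3628800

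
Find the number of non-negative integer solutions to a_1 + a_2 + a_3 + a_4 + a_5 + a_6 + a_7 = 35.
C(35+7-1, 7-1) = C(41, 6) = 4496388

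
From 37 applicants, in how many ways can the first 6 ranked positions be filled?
P(37,6) = 37!/(37-6)! = 1673844480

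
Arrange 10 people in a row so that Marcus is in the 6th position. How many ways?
Fix one position: (10-1)! = 362880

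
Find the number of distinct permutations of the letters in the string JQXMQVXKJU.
10! / (2! × 1! × 1! × 1! × 2! × 1! × 2!) = 453600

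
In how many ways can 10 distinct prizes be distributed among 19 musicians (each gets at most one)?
P(19,10) = 19!/(19-10)! = 335221286400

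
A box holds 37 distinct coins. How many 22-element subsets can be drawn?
C(37,22) = 37!/(22!×15!) = 9364199760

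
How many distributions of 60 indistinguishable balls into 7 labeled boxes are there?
C(60+7-1, 7-1) = C(66, 6) = 90858768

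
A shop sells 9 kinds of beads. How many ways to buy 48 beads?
C(48+9-1, 9-1) = C(56, 8) = 1420494075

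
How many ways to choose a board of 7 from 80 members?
C(80,7) = 80!/(7!×73!) = 3176716400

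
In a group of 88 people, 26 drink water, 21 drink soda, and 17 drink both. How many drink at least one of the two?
|A∪B| = |A| + |B| - |A∩B| = 26 + 21 - 17 = 30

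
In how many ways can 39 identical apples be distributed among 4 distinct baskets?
C(39+4-1, 4-1) = C(42, 3) = 11480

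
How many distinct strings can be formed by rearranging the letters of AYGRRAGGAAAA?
12! / (1! × 2! × 3! × 6!) = 55440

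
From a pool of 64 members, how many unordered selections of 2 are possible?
C(64,2) = 64!/(2!×62!) = 2016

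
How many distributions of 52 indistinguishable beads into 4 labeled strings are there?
C(52+4-1, 4-1) = C(55, 3) = 26235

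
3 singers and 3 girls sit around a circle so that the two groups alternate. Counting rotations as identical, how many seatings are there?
Fix one of the singers: (3-1)! ways for the remaining singers, × 3! ways for the girls = 2 × 6 = 12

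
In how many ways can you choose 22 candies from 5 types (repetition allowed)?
C(22+5-1, 5-1) = C(26, 4) = 14950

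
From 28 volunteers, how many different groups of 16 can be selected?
C(28,16) = 28!/(16!×12!) = 30421755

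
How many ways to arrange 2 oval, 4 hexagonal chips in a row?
6! / (2! × 4!) = 15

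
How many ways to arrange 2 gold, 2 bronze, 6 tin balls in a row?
10! / (2! × 2! × 6!) = 1260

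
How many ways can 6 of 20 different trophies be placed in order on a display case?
P(20,6) = 20!/(20-6)! = 27907200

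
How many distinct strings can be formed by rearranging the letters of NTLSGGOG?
8! / (1! × 1! × 3! × 1! × 1! × 1!) = 6720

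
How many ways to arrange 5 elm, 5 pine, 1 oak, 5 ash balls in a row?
16! / (5! × 5! × 1! × 5!) = 12108096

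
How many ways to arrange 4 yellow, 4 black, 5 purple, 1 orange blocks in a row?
14! / (4! × 4! × 5! × 1!) = 1261260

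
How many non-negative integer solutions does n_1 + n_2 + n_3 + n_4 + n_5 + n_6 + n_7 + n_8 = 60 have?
C(60+8-1, 8-1) = C(67, 7) = 869648208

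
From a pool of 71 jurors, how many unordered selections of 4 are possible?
C(71,4) = 71!/(4!×67!) = 971635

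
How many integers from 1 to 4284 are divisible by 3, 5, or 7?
⌊4284/3⌋+⌊4284/5⌋+⌊4284/7⌋ - ⌊4284/15⌋-⌊4284/21⌋-⌊4284/35⌋ + ⌊4284/105⌋ = 1428+856+612 - 285-204-122 + 40 = 2325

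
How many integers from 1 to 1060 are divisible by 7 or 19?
⌊1060/7⌋ + ⌊1060/19⌋ - ⌊1060/133⌋ = 151 + 55 - 7 = 199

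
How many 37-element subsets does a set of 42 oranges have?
C(42,37) = 42!/(37!×5!) = 850668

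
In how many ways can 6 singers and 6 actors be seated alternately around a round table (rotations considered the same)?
Fix one of the singers: (6-1)! ways for the remaining singers, × 6! ways for the actors = 120 × 720 = 86400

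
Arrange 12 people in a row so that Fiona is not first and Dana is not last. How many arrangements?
By inclusion-exclusion: 12! - 2×(12-1)! + (12-2)! = 479001600 - 79833600 + 3628800 = 402796800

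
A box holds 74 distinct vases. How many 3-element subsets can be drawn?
C(74,3) = 74!/(3!×71!) = 64824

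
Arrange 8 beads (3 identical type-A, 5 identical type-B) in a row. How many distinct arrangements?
8! / (3! × 5!) = 56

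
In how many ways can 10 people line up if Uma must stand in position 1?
Fix one position: (10-1)! = 362880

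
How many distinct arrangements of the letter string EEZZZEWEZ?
9! / (1! × 4! × 4!) = 630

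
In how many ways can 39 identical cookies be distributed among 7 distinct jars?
C(39+7-1, 7-1) = C(45, 6) = 8145060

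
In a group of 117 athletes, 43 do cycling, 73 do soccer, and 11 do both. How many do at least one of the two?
|A∪B| = |A| + |B| - |A∩B| = 43 + 73 - 11 = 105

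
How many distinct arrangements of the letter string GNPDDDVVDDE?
11! / (1! × 1! × 2! × 1! × 1! × 5!) = 166320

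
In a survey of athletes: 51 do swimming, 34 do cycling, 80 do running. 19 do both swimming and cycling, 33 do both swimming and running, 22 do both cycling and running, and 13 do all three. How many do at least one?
|A∪B∪C| = 51+34+80-19-33-22+13 = 104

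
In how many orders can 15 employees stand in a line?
15! = 1307674368000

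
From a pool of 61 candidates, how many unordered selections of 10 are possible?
C(61,10) = 61!/(10!×51!) = 90177170226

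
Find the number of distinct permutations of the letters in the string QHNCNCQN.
8! / (2! × 3! × 1! × 2!) = 1680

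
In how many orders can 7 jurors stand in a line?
7! = 5040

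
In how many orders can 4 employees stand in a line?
4! = 24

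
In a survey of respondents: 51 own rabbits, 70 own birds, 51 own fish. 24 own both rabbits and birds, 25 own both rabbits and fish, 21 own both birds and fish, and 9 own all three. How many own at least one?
|A∪B∪C| = 51+70+51-24-25-21+9 = 111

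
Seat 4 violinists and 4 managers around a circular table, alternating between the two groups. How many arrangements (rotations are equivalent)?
Fix one of the violinists: (4-1)! ways for the remaining violinists, × 4! ways for the managers = 6 × 24 = 144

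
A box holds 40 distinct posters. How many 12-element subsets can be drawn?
C(40,12) = 40!/(12!×28!) = 5586853480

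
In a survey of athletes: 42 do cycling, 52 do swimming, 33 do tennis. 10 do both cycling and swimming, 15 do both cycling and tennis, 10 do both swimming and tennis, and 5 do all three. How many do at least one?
|A∪B∪C| = 42+52+33-10-15-10+5 = 97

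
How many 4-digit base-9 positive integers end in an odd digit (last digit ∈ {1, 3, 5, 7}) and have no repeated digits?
Last∈{1,3,5,7}. Last=0: 0. Last nonzero: 4×7×P(7,2) = 1176. Total = 1176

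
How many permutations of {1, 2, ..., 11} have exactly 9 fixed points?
Choose the 9 fixed points C(11,9) = 55, derange the rest: !2 = Σ_{j=0}^{2} (-1)^j·2!/j! = 2 - 2 + 1 = 1. Product = 55 × 1 = 55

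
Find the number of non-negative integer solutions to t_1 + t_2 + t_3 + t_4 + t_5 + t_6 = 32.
C(32+6-1, 6-1) = C(37, 5) = 435897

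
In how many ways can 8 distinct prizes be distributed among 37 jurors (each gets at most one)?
P(37,8) = 37!/(37-8)! = 1556675366400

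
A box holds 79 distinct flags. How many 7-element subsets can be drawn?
C(79,7) = 79!/(7!×72!) = 2898753715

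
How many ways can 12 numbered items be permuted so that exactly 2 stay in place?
Choose the 2 fixed points C(12,2) = 66, derange the rest: !10 = Σ_{j=0}^{10} (-1)^j·10!/j! = 3628800 - 3628800 + 1814400 - 604800 + 151200 - 30240 + 5040 - 720 + 90 - 10 + 1 = 1334961. Product = 66 × 1334961 = 88107426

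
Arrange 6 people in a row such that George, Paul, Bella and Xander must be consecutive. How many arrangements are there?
Treat the 4 as one block: (6-4+1)! × 4! = 6 × 24 = 144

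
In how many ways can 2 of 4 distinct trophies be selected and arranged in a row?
P(4,2) = 4!/(4-2)! = 12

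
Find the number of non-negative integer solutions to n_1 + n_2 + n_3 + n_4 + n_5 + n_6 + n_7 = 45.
C(45+7-1, 7-1) = C(51, 6) = 18009460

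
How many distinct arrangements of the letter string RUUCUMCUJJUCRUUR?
16! / (2! × 3! × 3! × 1! × 7!) = 57657600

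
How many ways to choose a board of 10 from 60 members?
C(60,10) = 60!/(10!×50!) = 75394027566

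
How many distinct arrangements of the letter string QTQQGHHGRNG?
11! / (2! × 1! × 3! × 1! × 3! × 1!) = 554400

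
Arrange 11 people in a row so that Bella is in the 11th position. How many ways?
Fix one position: (11-1)! = 3628800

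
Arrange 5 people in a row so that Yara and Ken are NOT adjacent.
Total - adjacent = 5! - (5-1)!×2 = 120 - 48 = 72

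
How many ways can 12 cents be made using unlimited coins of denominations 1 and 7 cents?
Coefficient of x^12 in 1/(1-x^1) · 1/(1-x^7). Use j coins of 7 for j = 0..⌊12/7⌋ = 1, the rest in 1s: 1 + 1 = 2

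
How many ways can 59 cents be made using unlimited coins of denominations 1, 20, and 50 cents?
Coefficient of x^59 in 1/(1-x^1) · 1/(1-x^20) · 1/(1-x^50). Case on j = number of 50-cent coins (j = 0..1); remainder r = 59 - 50j is made from {1,20} in ⌊r/20⌋+1 ways. r = 59, 9 → 3 + 1 = 4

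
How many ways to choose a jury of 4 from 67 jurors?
C(67,4) = 67!/(4!×63!) = 766480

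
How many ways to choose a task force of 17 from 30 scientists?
C(30,17) = 30!/(17!×13!) = 119759850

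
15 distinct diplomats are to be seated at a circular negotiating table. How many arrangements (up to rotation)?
Circular: fix one position, arrange the rest. (15-1)! = 87178291200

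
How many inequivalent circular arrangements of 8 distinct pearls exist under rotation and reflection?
(8-1)!/2 = 5040/2 = 2520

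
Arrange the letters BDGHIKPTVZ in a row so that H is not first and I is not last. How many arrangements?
By inclusion-exclusion: 10! - 2×(10-1)! + (10-2)! = 3628800 - 725760 + 40320 = 2943360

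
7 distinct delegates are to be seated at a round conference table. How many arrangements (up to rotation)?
Circular: fix one position, arrange the rest. (7-1)! = 720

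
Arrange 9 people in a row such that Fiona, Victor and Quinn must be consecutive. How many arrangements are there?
Treat the 3 as one block: (9-3+1)! × 3! = 5040 × 6 = 30240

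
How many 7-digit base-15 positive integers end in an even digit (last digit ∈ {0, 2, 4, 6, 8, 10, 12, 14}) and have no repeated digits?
Last∈{0,2,4,6,8,10,12,14}. Last=0: 2162160. Last nonzero: 7×13×P(13,5) = 14054040. Total = 16216200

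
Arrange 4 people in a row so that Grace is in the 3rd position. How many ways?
Fix one position: (4-1)! = 6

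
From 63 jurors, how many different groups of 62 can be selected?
C(63,62) = 63!/(62!×1!) = 63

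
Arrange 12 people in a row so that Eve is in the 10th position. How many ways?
Fix one position: (12-1)! = 39916800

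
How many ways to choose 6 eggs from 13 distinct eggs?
C(13,6) = 13!/(6!×7!) = 1716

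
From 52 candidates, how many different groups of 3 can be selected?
C(52,3) = 52!/(3!×49!) = 22100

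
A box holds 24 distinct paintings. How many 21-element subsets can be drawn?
C(24,21) = 24!/(21!×3!) = 2024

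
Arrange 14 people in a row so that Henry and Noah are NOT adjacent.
Total - adjacent = 14! - (14-1)!×2 = 87178291200 - 12454041600 = 74724249600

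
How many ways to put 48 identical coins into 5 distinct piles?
C(48+5-1, 5-1) = C(52, 4) = 270725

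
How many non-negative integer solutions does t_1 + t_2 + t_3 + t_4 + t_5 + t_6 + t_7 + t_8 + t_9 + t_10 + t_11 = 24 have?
C(24+11-1, 11-1) = C(34, 10) = 131128140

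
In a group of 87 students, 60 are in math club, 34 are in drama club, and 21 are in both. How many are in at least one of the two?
|A∪B| = |A| + |B| - |A∩B| = 60 + 34 - 21 = 73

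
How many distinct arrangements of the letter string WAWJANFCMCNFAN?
14! / (1! × 1! × 2! × 3! × 2! × 2! × 3!) = 302702400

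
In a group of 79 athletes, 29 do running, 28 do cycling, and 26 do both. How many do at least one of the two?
|A∪B| = |A| + |B| - |A∩B| = 29 + 28 - 26 = 31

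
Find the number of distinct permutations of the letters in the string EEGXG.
5! / (2! × 1! × 2!) = 30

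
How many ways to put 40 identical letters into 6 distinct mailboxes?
C(40+6-1, 6-1) = C(45, 5) = 1221759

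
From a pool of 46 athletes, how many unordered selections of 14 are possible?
C(46,14) = 46!/(14!×32!) = 239877544005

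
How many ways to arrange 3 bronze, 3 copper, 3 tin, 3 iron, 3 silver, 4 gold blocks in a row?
19! / (3! × 3! × 3! × 3! × 3! × 4!) = 651819168000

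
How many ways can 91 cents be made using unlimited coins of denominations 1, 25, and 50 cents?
Coefficient of x^91 in 1/(1-x^1) · 1/(1-x^25) · 1/(1-x^50). Case on j = number of 50-cent coins (j = 0..1); remainder r = 91 - 50j is made from {1,25} in ⌊r/25⌋+1 ways. r = 91, 41 → 4 + 2 = 6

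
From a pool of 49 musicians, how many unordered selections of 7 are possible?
C(49,7) = 49!/(7!×42!) = 85900584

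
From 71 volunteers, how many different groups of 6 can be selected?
C(71,6) = 71!/(6!×65!) = 143218999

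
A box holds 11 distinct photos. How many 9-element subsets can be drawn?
C(11,9) = 11!/(9!×2!) = 55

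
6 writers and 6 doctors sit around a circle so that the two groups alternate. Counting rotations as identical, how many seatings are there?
Fix one of the writers: (6-1)! ways for the remaining writers, × 6! ways for the doctors = 120 × 720 = 86400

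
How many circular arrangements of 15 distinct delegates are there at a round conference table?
Circular: fix one position, arrange the rest. (15-1)! = 87178291200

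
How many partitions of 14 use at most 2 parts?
By conjugation, equals partitions of 14 into parts ≤ 2. Let r_j(i) = number of partitions of i into parts ≤ j, for i = 0..14. r_1(i) = 1 for all i; r_j(i) = r_{j-1}(i) + r_j(i-j). Rows j = 2..2: ≤2: 1 1 2 2 3 3 4 4 5 5 6 6 7 7 8. r_2(14) = 8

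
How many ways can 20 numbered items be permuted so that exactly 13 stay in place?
Choose the 13 fixed points C(20,13) = 77520, derange the rest: !7 = Σ_{j=0}^{7} (-1)^j·7!/j! = 5040 - 5040 + 2520 - 840 + 210 - 42 + 7 - 1 = 1854. Product = 77520 × 1854 = 143722080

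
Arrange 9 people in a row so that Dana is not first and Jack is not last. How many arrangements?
By inclusion-exclusion: 9! - 2×(9-1)! + (9-2)! = 362880 - 80640 + 5040 = 287280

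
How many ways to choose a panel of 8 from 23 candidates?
C(23,8) = 23!/(8!×15!) = 490314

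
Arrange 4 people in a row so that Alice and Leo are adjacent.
Treat as block: (4-1)! × 2! = 6 × 2 = 12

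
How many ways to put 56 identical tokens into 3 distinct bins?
C(56+3-1, 3-1) = C(58, 2) = 1653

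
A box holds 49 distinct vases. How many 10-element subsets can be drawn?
C(49,10) = 49!/(10!×39!) = 8217822536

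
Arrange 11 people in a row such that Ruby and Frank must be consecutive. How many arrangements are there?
Treat the 2 as one block: (11-2+1)! × 2! = 3628800 × 2 = 7257600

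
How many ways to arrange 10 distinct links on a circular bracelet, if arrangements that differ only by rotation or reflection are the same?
(10-1)!/2 = 362880/2 = 181440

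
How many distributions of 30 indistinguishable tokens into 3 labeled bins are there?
C(30+3-1, 3-1) = C(32, 2) = 496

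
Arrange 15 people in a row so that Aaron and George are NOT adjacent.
Total - adjacent = 15! - (15-1)!×2 = 1307674368000 - 174356582400 = 1133317785600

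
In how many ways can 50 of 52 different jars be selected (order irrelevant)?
C(52,50) = 52!/(50!×2!) = 1326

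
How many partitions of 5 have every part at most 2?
Let r_j(i) = number of partitions of i into parts ≤ j, for i = 0..5. r_1(i) = 1 for all i; r_j(i) = r_{j-1}(i) + r_j(i-j). Rows j = 2..2: ≤2: 1 1 2 2 3 3. r_2(5) = 3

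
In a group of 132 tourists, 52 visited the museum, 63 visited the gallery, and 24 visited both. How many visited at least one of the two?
|A∪B| = |A| + |B| - |A∩B| = 52 + 63 - 24 = 91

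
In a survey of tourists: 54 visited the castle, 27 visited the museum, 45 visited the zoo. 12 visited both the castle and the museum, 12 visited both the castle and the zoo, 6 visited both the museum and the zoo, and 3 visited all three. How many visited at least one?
|A∪B∪C| = 54+27+45-12-12-6+3 = 99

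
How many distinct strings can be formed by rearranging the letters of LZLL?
4! / (1! × 3!) = 4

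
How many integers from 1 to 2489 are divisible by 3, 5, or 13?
⌊2489/3⌋+⌊2489/5⌋+⌊2489/13⌋ - ⌊2489/15⌋-⌊2489/39⌋-⌊2489/65⌋ + ⌊2489/195⌋ = 829+497+191 - 165-63-38 + 12 = 1263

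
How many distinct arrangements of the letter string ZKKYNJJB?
8! / (2! × 1! × 1! × 1! × 1! × 2!) = 10080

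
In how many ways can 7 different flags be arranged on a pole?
7! = 5040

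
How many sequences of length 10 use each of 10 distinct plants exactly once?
10! = 3628800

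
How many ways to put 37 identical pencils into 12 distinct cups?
C(37+12-1, 12-1) = C(48, 11) = 22595200368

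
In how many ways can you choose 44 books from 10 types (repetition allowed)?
C(44+10-1, 10-1) = C(53, 9) = 4431613550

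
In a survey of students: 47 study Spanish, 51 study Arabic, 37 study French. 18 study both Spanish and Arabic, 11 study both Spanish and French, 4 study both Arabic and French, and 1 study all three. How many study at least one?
|A∪B∪C| = 47+51+37-18-11-4+1 = 103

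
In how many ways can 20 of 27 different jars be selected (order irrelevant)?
C(27,20) = 27!/(20!×7!) = 888030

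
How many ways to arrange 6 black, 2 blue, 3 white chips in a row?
11! / (6! × 2! × 3!) = 4620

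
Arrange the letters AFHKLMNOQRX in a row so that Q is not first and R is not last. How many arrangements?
By inclusion-exclusion: 11! - 2×(11-1)! + (11-2)! = 39916800 - 7257600 + 362880 = 33022080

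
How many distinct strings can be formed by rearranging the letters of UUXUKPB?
7! / (1! × 1! × 1! × 1! × 3!) = 840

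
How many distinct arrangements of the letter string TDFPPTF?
7! / (2! × 2! × 1! × 2!) = 630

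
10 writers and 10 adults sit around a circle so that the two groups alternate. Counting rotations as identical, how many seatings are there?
Fix one of the writers: (10-1)! ways for the remaining writers, × 10! ways for the adults = 362880 × 3628800 = 1316818944000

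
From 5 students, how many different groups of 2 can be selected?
C(5,2) = 5!/(2!×3!) = 10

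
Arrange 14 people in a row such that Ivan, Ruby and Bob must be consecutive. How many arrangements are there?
Treat the 3 as one block: (14-3+1)! × 3! = 479001600 × 6 = 2874009600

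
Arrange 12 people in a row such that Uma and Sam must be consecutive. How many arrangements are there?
Treat the 2 as one block: (12-2+1)! × 2! = 39916800 × 2 = 79833600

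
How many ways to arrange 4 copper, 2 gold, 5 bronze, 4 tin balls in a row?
15! / (4! × 2! × 5! × 4!) = 9459450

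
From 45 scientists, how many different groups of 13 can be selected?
C(45,13) = 45!/(13!×32!) = 73006209045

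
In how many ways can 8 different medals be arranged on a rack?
8! = 40320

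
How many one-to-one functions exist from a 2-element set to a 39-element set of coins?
P(39,2) = 39!/(39-2)! = 1482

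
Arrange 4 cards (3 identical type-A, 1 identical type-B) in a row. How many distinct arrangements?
4! / (3! × 1!) = 4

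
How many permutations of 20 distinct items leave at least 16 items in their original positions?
Exactly j fixed points: C(20,j)·!(20-j); sum over j ≥ 16 (derangement numbers via !m = (m-1)·(!(m-1) + !(m-2)): !0..!4 = 1, 0, 1, 2, 9). Σ_{j=16}^{20} C(20,j)·!(20-j) = C(20,16)·!4 + C(20,17)·!3 + C(20,18)·!2 + C(20,19)·!1 + C(20,20)·!0 = 4845·9 + 1140·2 + 190·1 + 20·0 + 1·1 = 46076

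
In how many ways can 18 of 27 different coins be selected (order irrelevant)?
C(27,18) = 27!/(18!×9!) = 4686825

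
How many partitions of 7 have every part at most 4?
Let r_j(i) = number of partitions of i into parts ≤ j, for i = 0..7. r_1(i) = 1 for all i; r_j(i) = r_{j-1}(i) + r_j(i-j). Rows j = 2..4: ≤2: 1 1 2 2 3 3 4 4; ≤3: 1 1 2 3 4 5 7 8; ≤4: 1 1 2 3 5 6 9 11. r_4(7) = 11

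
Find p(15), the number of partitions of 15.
Pentagonal recurrence p(n) = p(n-1) + p(n-2) - p(n-5) - p(n-7) + p(n-12) + p(n-15) - ... gives p(0..14) = 1, 1, 2, 3, 5, 7, 11, 15, 22, 30, 42, 56, 77, 101, 135. p(15) = p(14) + p(13) - p(10) - p(8) + p(3) + p(0) = 135 + 101 - 42 - 22 + 3 + 1 = 176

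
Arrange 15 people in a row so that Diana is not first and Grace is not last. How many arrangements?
By inclusion-exclusion: 15! - 2×(15-1)! + (15-2)! = 1307674368000 - 174356582400 + 6227020800 = 1139544806400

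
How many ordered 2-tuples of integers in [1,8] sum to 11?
Coefficient of x^11 in (x + x² + ... + x^8)^2. By inclusion-exclusion on dice exceeding 8: Σ_j (-1)^j C(2,j)·C(11-1-8j, 1) = C(2,0)·C(10,1) - C(2,1)·C(2,1) = 1·10 - 2·2 = 6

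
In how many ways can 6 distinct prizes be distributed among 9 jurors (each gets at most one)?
P(9,6) = 9!/(9-6)! = 60480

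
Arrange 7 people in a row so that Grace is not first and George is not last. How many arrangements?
By inclusion-exclusion: 7! - 2×(7-1)! + (7-2)! = 5040 - 1440 + 120 = 3720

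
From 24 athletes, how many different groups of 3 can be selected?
C(24,3) = 24!/(3!×21!) = 2024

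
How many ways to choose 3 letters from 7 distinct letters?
C(7,3) = 7!/(3!×4!) = 35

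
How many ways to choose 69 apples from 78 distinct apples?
C(78,69) = 78!/(69!×9!) = 182364632450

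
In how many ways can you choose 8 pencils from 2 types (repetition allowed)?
C(8+2-1, 2-1) = C(9, 1) = 9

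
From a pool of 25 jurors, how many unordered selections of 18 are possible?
C(25,18) = 25!/(18!×7!) = 480700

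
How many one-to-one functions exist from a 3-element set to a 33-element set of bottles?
P(33,3) = 33!/(33-3)! = 32736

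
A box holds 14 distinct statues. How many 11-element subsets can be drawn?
C(14,11) = 14!/(11!×3!) = 364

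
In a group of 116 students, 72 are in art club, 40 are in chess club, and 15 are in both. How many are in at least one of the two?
|A∪B| = |A| + |B| - |A∩B| = 72 + 40 - 15 = 97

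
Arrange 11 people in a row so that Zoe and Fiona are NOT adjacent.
Total - adjacent = 11! - (11-1)!×2 = 39916800 - 7257600 = 32659200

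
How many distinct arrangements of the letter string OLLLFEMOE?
9! / (1! × 1! × 2! × 3! × 2!) = 15120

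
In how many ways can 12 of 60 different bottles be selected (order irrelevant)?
C(60,12) = 60!/(12!×48!) = 1399358844975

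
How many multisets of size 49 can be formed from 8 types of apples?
C(49+8-1, 8-1) = C(56, 7) = 231917400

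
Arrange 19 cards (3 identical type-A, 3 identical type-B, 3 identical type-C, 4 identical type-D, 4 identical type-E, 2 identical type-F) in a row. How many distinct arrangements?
19! / (3! × 3! × 3! × 4! × 4! × 2!) = 488864376000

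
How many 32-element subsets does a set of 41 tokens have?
C(41,32) = 41!/(32!×9!) = 350343565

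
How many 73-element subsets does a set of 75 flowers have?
C(75,73) = 75!/(73!×2!) = 2775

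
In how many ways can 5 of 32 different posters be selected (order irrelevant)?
C(32,5) = 32!/(5!×27!) = 201376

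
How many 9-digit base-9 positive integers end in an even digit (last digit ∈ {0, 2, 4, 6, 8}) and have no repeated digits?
Last∈{0,2,4,6,8}. Last=0: 40320. Last nonzero: 4×7×P(7,7) = 141120. Total = 181440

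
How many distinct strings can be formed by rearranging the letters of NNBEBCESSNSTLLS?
15! / (2! × 4! × 3! × 2! × 1! × 1! × 2!) = 1135134000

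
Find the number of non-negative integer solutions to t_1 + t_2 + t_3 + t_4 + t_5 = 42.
C(42+5-1, 5-1) = C(46, 4) = 163185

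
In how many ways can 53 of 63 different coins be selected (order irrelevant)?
C(63,53) = 63!/(53!×10!) = 127805525001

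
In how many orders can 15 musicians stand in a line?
15! = 1307674368000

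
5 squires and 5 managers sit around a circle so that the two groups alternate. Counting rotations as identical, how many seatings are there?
Fix one of the squires: (5-1)! ways for the remaining squires, × 5! ways for the managers = 24 × 120 = 2880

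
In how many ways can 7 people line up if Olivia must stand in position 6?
Fix one position: (7-1)! = 720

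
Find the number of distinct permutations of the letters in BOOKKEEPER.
10! / (1! × 2! × 2! × 3! × 1! × 1!) = 151200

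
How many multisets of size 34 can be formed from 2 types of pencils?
C(34+2-1, 2-1) = C(35, 1) = 35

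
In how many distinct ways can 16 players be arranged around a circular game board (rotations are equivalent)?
Circular: fix one position, arrange the rest. (16-1)! = 1307674368000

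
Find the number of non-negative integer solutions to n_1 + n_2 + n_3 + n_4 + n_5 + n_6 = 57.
C(57+6-1, 6-1) = C(62, 5) = 6471002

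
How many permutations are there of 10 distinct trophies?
10! = 3628800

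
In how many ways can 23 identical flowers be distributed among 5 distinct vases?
C(23+5-1, 5-1) = C(27, 4) = 17550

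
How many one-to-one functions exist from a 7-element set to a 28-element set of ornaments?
P(28,7) = 28!/(28-7)! = 5967561600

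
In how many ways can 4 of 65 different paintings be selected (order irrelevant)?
C(65,4) = 65!/(4!×61!) = 677040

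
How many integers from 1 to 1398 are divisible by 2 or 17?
⌊1398/2⌋ + ⌊1398/17⌋ - ⌊1398/34⌋ = 699 + 82 - 41 = 740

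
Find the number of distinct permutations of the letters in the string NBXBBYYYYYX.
11! / (5! × 3! × 1! × 2!) = 27720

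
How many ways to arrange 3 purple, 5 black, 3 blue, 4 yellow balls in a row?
15! / (3! × 5! × 3! × 4!) = 12612600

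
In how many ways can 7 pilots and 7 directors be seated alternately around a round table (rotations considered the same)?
Fix one of the pilots: (7-1)! ways for the remaining pilots, × 7! ways for the directors = 720 × 5040 = 3628800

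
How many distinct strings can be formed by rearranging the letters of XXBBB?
5! / (3! × 2!) = 10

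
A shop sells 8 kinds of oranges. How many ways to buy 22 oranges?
C(22+8-1, 8-1) = C(29, 7) = 1560780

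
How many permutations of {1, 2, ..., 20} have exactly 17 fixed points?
Choose the 17 fixed points C(20,17) = 1140, derange the rest: !3 = Σ_{j=0}^{3} (-1)^j·3!/j! = 6 - 6 + 3 - 1 = 2. Product = 1140 × 2 = 2280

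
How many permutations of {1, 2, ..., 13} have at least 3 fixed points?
Exactly j fixed points: C(13,j)·!(13-j); sum over j ≥ 3 (derangement numbers via !m = (m-1)·(!(m-1) + !(m-2)): !0..!10 = 1, 0, 1, 2, 9, 44, 265, 1854, 14833, 133496, 1334961). Σ_{j=3}^{13} C(13,j)·!(13-j) = C(13,3)·!10 + C(13,4)·!9 + C(13,5)·!8 + C(13,6)·!7 + C(13,7)·!6 + C(13,8)·!5 + C(13,9)·!4 + C(13,10)·!3 + C(13,11)·!2 + C(13,12)·!1 + C(13,13)·!0 = 286·1334961 + 715·133496 + 1287·14833 + 1716·1854 + 1716·265 + 1287·44 + 715·9 + 286·2 + 78·1 + 13·0 + 1·1 = 500038475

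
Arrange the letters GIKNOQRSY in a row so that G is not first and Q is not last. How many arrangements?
By inclusion-exclusion: 9! - 2×(9-1)! + (9-2)! = 362880 - 80640 + 5040 = 287280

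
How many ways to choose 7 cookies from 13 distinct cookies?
C(13,7) = 13!/(7!×6!) = 1716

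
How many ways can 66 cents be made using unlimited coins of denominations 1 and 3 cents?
Coefficient of x^66 in 1/(1-x^1) · 1/(1-x^3). Use j coins of 3 for j = 0..⌊66/3⌋ = 22, the rest in 1s: 22 + 1 = 23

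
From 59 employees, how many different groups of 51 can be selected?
C(59,51) = 59!/(51!×8!) = 2217471399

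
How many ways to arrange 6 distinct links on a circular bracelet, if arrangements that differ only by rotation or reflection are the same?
(6-1)!/2 = 120/2 = 60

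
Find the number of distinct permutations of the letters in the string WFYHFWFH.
8! / (3! × 2! × 1! × 2!) = 1680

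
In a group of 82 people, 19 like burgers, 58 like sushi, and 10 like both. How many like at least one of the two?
|A∪B| = |A| + |B| - |A∩B| = 19 + 58 - 10 = 67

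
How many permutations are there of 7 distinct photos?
7! = 5040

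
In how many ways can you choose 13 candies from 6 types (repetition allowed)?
C(13+6-1, 6-1) = C(18, 5) = 8568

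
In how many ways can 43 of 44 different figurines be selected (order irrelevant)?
C(44,43) = 44!/(43!×1!) = 44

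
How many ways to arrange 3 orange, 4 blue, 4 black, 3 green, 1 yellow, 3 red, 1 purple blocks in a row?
19! / (3! × 4! × 4! × 3! × 1! × 3! × 1!) = 977728752000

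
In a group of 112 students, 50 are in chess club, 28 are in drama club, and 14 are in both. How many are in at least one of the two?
|A∪B| = |A| + |B| - |A∩B| = 50 + 28 - 14 = 64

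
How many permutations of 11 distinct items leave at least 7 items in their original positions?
Exactly j fixed points: C(11,j)·!(11-j); sum over j ≥ 7 (derangement numbers via !m = (m-1)·(!(m-1) + !(m-2)): !0..!4 = 1, 0, 1, 2, 9). Σ_{j=7}^{11} C(11,j)·!(11-j) = C(11,7)·!4 + C(11,8)·!3 + C(11,9)·!2 + C(11,10)·!1 + C(11,11)·!0 = 330·9 + 165·2 + 55·1 + 11·0 + 1·1 = 3356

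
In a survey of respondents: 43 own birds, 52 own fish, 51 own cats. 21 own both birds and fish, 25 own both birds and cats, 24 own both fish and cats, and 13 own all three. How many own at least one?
|A∪B∪C| = 43+52+51-21-25-24+13 = 89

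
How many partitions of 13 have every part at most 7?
Let r_j(i) = number of partitions of i into parts ≤ j, for i = 0..13. r_1(i) = 1 for all i; r_j(i) = r_{j-1}(i) + r_j(i-j). Rows j = 2..7: ≤2: 1 1 2 2 3 3 4 4 5 5 6 6 7 7; ≤3: 1 1 2 3 4 5 7 8 10 12 14 16 19 21; ≤4: 1 1 2 3 5 6 9 11 15 18 23 27 34 39; ≤5: 1 1 2 3 5 7 10 13 18 23 30 37 47 57; ≤6: 1 1 2 3 5 7 11 14 20 26 35 44 58 71; ≤7: 1 1 2 3 5 7 11 15 21 28 38 49 65 82. r_7(13) = 82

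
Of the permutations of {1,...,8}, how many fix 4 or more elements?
Exactly j fixed points: C(8,j)·!(8-j); sum over j ≥ 4 (derangement numbers via !m = (m-1)·(!(m-1) + !(m-2)): !0..!4 = 1, 0, 1, 2, 9). Σ_{j=4}^{8} C(8,j)·!(8-j) = C(8,4)·!4 + C(8,5)·!3 + C(8,6)·!2 + C(8,7)·!1 + C(8,8)·!0 = 70·9 + 56·2 + 28·1 + 8·0 + 1·1 = 771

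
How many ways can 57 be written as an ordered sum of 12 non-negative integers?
C(57+12-1, 12-1) = C(68, 11) = 1533058025824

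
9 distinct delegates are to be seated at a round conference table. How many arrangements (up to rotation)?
Circular: fix one position, arrange the rest. (9-1)! = 40320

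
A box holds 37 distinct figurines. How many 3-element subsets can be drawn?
C(37,3) = 37!/(3!×34!) = 7770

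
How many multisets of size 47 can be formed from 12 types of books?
C(47+12-1, 12-1) = C(58, 11) = 227692286640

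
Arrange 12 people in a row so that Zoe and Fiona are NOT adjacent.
Total - adjacent = 12! - (12-1)!×2 = 479001600 - 79833600 = 399168000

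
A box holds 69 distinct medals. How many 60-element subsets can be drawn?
C(69,60) = 69!/(60!×9!) = 56672074888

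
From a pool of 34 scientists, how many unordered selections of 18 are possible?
C(34,18) = 34!/(18!×16!) = 2203961430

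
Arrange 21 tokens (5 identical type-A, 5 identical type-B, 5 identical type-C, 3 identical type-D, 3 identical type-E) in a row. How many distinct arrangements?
21! / (5! × 5! × 5! × 3! × 3!) = 821292151680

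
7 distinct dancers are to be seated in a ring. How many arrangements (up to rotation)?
Circular: fix one position, arrange the rest. (7-1)! = 720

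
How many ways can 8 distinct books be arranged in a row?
8! = 40320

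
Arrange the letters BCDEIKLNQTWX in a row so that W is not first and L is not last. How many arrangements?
By inclusion-exclusion: 12! - 2×(12-1)! + (12-2)! = 479001600 - 79833600 + 3628800 = 402796800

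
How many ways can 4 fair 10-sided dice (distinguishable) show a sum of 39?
Coefficient of x^39 in (x + x² + ... + x^10)^4. By inclusion-exclusion on dice exceeding 10: Σ_j (-1)^j C(4,j)·C(39-1-10j, 3) = C(4,0)·C(38,3) - C(4,1)·C(28,3) + C(4,2)·C(18,3) - C(4,3)·C(8,3) = 1·8436 - 4·3276 + 6·816 - 4·56 = 4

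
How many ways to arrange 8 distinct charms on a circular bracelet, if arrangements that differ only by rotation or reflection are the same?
(8-1)!/2 = 5040/2 = 2520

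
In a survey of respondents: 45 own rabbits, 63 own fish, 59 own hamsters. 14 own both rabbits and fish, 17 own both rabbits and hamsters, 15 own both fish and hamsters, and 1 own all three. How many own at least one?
|A∪B∪C| = 45+63+59-14-17-15+1 = 122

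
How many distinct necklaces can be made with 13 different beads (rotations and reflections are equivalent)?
(13-1)!/2 = 479001600/2 = 239500800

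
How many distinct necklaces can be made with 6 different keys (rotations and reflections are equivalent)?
(6-1)!/2 = 120/2 = 60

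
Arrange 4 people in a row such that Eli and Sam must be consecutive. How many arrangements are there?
Treat the 2 as one block: (4-2+1)! × 2! = 6 × 2 = 12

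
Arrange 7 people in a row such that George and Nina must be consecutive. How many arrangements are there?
Treat the 2 as one block: (7-2+1)! × 2! = 720 × 2 = 1440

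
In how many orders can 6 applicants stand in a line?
6! = 720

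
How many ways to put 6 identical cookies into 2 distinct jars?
C(6+2-1, 2-1) = C(7, 1) = 7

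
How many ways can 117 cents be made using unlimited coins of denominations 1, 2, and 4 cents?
Coefficient of x^117 in 1/(1-x^1) · 1/(1-x^2) · 1/(1-x^4). Case on j = number of 4-cent coins (j = 0..29); remainder r = 117 - 4j is made from {1,2} in ⌊r/2⌋+1 ways. r = 117, 113, 109, 105, 101, 97, 93, 89, 85, 81, 77, 73, 69, 65, 61, 57, 53, 49, 45, 41, 37, 33, 29, 25, 21, 17, 13, 9, 5, 1 → 59 + 57 + 55 + 53 + 51 + 49 + 47 + 45 + 43 + 41 + 39 + 37 + 35 + 33 + 31 + 29 + 27 + 25 + 23 + 21 + 19 + 17 + 15 + 13 + 11 + 9 + 7 + 5 + 3 + 1 = 900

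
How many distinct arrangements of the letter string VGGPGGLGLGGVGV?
14! / (1! × 3! × 2! × 8!) = 180180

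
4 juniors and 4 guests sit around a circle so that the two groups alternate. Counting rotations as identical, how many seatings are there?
Fix one of the juniors: (4-1)! ways for the remaining juniors, × 4! ways for the guests = 6 × 24 = 144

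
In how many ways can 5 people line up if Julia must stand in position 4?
Fix one position: (5-1)! = 24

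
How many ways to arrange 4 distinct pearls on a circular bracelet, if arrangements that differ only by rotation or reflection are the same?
(4-1)!/2 = 6/2 = 3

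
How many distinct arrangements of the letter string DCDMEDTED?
9! / (2! × 1! × 1! × 4! × 1!) = 7560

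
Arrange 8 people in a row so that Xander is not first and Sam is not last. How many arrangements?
By inclusion-exclusion: 8! - 2×(8-1)! + (8-2)! = 40320 - 10080 + 720 = 30960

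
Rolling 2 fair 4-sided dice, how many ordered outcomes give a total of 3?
Coefficient of x^3 in (x + x² + ... + x^4)^2. By inclusion-exclusion on dice exceeding 4: Σ_j (-1)^j C(2,j)·C(3-1-4j, 1) = C(2,0)·C(2,1) = 1·2 = 2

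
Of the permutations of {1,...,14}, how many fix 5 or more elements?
Exactly j fixed points: C(14,j)·!(14-j); sum over j ≥ 5 (derangement numbers via !m = (m-1)·(!(m-1) + !(m-2)): !0..!9 = 1, 0, 1, 2, 9, 44, 265, 1854, 14833, 133496). Σ_{j=5}^{14} C(14,j)·!(14-j) = C(14,5)·!9 + C(14,6)·!8 + C(14,7)·!7 + C(14,8)·!6 + C(14,9)·!5 + C(14,10)·!4 + C(14,11)·!3 + C(14,12)·!2 + C(14,13)·!1 + C(14,14)·!0 = 2002·133496 + 3003·14833 + 3432·1854 + 3003·265 + 2002·44 + 1001·9 + 364·2 + 91·1 + 14·0 + 1·1 = 319059131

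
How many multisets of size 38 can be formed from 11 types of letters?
C(38+11-1, 11-1) = C(48, 10) = 6540715896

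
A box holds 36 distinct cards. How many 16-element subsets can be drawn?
C(36,16) = 36!/(16!×20!) = 7307872110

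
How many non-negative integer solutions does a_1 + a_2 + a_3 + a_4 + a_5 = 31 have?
C(31+5-1, 5-1) = C(35, 4) = 52360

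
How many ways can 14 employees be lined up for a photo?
14! = 87178291200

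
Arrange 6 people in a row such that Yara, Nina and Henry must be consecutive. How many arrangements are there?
Treat the 3 as one block: (6-3+1)! × 3! = 24 × 6 = 144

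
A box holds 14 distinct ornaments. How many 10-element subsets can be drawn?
C(14,10) = 14!/(10!×4!) = 1001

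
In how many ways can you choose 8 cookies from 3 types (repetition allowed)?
C(8+3-1, 3-1) = C(10, 2) = 45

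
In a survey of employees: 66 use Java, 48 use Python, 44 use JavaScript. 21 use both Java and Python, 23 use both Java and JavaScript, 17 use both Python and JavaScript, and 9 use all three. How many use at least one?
|A∪B∪C| = 66+48+44-21-23-17+9 = 106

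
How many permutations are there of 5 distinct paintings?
5! = 120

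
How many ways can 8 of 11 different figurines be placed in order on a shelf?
P(11,8) = 11!/(11-8)! = 6652800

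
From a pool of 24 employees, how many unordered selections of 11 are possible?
C(24,11) = 24!/(11!×13!) = 2496144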